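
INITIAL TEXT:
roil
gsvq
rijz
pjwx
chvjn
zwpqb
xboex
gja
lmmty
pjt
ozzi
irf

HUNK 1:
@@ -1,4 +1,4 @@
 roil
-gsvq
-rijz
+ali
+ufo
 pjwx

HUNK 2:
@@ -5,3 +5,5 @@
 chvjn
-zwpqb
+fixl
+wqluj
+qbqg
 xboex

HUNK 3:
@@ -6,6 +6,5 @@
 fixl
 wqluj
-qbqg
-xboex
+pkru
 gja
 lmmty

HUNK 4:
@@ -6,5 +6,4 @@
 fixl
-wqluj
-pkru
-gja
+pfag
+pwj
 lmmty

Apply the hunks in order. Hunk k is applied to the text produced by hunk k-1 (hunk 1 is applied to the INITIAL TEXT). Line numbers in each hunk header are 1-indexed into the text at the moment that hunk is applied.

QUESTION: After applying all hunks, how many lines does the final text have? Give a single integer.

Answer: 12

Derivation:
Hunk 1: at line 1 remove [gsvq,rijz] add [ali,ufo] -> 12 lines: roil ali ufo pjwx chvjn zwpqb xboex gja lmmty pjt ozzi irf
Hunk 2: at line 5 remove [zwpqb] add [fixl,wqluj,qbqg] -> 14 lines: roil ali ufo pjwx chvjn fixl wqluj qbqg xboex gja lmmty pjt ozzi irf
Hunk 3: at line 6 remove [qbqg,xboex] add [pkru] -> 13 lines: roil ali ufo pjwx chvjn fixl wqluj pkru gja lmmty pjt ozzi irf
Hunk 4: at line 6 remove [wqluj,pkru,gja] add [pfag,pwj] -> 12 lines: roil ali ufo pjwx chvjn fixl pfag pwj lmmty pjt ozzi irf
Final line count: 12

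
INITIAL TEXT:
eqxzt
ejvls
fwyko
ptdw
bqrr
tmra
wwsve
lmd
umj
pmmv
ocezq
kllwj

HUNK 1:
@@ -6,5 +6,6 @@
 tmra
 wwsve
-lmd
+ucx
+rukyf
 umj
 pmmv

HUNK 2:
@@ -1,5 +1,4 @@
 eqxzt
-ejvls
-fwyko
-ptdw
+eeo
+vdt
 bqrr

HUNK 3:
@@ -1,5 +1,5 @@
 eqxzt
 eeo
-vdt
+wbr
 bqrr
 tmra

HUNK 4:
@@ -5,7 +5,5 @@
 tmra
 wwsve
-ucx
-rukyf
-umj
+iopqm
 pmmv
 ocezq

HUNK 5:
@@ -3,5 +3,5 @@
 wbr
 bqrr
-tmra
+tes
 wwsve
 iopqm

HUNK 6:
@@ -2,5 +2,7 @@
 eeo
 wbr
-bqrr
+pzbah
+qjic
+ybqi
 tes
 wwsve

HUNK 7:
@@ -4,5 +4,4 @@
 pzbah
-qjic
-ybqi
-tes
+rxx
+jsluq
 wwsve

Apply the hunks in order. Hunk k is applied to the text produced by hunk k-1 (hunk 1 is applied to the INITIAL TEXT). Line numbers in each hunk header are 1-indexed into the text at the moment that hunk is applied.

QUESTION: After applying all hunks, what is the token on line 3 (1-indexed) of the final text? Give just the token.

Hunk 1: at line 6 remove [lmd] add [ucx,rukyf] -> 13 lines: eqxzt ejvls fwyko ptdw bqrr tmra wwsve ucx rukyf umj pmmv ocezq kllwj
Hunk 2: at line 1 remove [ejvls,fwyko,ptdw] add [eeo,vdt] -> 12 lines: eqxzt eeo vdt bqrr tmra wwsve ucx rukyf umj pmmv ocezq kllwj
Hunk 3: at line 1 remove [vdt] add [wbr] -> 12 lines: eqxzt eeo wbr bqrr tmra wwsve ucx rukyf umj pmmv ocezq kllwj
Hunk 4: at line 5 remove [ucx,rukyf,umj] add [iopqm] -> 10 lines: eqxzt eeo wbr bqrr tmra wwsve iopqm pmmv ocezq kllwj
Hunk 5: at line 3 remove [tmra] add [tes] -> 10 lines: eqxzt eeo wbr bqrr tes wwsve iopqm pmmv ocezq kllwj
Hunk 6: at line 2 remove [bqrr] add [pzbah,qjic,ybqi] -> 12 lines: eqxzt eeo wbr pzbah qjic ybqi tes wwsve iopqm pmmv ocezq kllwj
Hunk 7: at line 4 remove [qjic,ybqi,tes] add [rxx,jsluq] -> 11 lines: eqxzt eeo wbr pzbah rxx jsluq wwsve iopqm pmmv ocezq kllwj
Final line 3: wbr

Answer: wbr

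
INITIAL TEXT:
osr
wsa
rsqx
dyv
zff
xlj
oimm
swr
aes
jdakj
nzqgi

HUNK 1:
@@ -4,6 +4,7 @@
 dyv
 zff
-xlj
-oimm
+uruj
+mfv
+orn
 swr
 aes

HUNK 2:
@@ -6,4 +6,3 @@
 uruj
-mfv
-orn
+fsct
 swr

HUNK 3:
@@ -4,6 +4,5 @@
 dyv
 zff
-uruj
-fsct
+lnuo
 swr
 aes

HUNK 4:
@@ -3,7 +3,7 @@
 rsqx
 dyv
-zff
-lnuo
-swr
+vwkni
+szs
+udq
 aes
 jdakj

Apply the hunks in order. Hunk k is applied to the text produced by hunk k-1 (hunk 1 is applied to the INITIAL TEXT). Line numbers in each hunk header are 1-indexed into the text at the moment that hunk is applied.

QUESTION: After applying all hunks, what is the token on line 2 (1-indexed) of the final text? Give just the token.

Answer: wsa

Derivation:
Hunk 1: at line 4 remove [xlj,oimm] add [uruj,mfv,orn] -> 12 lines: osr wsa rsqx dyv zff uruj mfv orn swr aes jdakj nzqgi
Hunk 2: at line 6 remove [mfv,orn] add [fsct] -> 11 lines: osr wsa rsqx dyv zff uruj fsct swr aes jdakj nzqgi
Hunk 3: at line 4 remove [uruj,fsct] add [lnuo] -> 10 lines: osr wsa rsqx dyv zff lnuo swr aes jdakj nzqgi
Hunk 4: at line 3 remove [zff,lnuo,swr] add [vwkni,szs,udq] -> 10 lines: osr wsa rsqx dyv vwkni szs udq aes jdakj nzqgi
Final line 2: wsa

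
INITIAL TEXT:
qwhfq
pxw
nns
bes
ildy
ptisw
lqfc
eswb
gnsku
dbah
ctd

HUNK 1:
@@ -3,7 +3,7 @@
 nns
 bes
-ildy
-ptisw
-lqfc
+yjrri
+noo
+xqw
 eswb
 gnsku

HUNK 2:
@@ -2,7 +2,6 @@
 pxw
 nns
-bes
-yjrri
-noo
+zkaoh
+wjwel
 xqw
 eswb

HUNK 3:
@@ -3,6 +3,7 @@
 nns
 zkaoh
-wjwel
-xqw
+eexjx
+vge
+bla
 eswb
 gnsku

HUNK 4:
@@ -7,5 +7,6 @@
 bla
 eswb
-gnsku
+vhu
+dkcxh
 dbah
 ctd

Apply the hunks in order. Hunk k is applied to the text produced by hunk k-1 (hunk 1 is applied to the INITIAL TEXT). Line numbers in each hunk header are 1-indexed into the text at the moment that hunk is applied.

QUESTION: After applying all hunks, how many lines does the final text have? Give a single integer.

Answer: 12

Derivation:
Hunk 1: at line 3 remove [ildy,ptisw,lqfc] add [yjrri,noo,xqw] -> 11 lines: qwhfq pxw nns bes yjrri noo xqw eswb gnsku dbah ctd
Hunk 2: at line 2 remove [bes,yjrri,noo] add [zkaoh,wjwel] -> 10 lines: qwhfq pxw nns zkaoh wjwel xqw eswb gnsku dbah ctd
Hunk 3: at line 3 remove [wjwel,xqw] add [eexjx,vge,bla] -> 11 lines: qwhfq pxw nns zkaoh eexjx vge bla eswb gnsku dbah ctd
Hunk 4: at line 7 remove [gnsku] add [vhu,dkcxh] -> 12 lines: qwhfq pxw nns zkaoh eexjx vge bla eswb vhu dkcxh dbah ctd
Final line count: 12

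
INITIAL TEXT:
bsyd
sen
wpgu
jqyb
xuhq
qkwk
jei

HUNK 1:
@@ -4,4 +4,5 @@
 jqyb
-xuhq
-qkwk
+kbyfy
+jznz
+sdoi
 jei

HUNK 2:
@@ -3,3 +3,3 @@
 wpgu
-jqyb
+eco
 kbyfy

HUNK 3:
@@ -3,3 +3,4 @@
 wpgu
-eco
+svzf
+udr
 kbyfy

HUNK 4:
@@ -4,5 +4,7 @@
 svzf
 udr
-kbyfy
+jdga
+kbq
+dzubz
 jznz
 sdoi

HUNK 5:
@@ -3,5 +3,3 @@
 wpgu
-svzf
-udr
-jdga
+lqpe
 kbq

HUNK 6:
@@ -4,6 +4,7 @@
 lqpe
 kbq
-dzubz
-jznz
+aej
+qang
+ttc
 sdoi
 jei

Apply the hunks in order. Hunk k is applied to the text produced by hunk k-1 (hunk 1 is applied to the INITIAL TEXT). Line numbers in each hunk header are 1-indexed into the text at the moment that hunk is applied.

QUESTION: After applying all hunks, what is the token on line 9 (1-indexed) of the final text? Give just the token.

Answer: sdoi

Derivation:
Hunk 1: at line 4 remove [xuhq,qkwk] add [kbyfy,jznz,sdoi] -> 8 lines: bsyd sen wpgu jqyb kbyfy jznz sdoi jei
Hunk 2: at line 3 remove [jqyb] add [eco] -> 8 lines: bsyd sen wpgu eco kbyfy jznz sdoi jei
Hunk 3: at line 3 remove [eco] add [svzf,udr] -> 9 lines: bsyd sen wpgu svzf udr kbyfy jznz sdoi jei
Hunk 4: at line 4 remove [kbyfy] add [jdga,kbq,dzubz] -> 11 lines: bsyd sen wpgu svzf udr jdga kbq dzubz jznz sdoi jei
Hunk 5: at line 3 remove [svzf,udr,jdga] add [lqpe] -> 9 lines: bsyd sen wpgu lqpe kbq dzubz jznz sdoi jei
Hunk 6: at line 4 remove [dzubz,jznz] add [aej,qang,ttc] -> 10 lines: bsyd sen wpgu lqpe kbq aej qang ttc sdoi jei
Final line 9: sdoi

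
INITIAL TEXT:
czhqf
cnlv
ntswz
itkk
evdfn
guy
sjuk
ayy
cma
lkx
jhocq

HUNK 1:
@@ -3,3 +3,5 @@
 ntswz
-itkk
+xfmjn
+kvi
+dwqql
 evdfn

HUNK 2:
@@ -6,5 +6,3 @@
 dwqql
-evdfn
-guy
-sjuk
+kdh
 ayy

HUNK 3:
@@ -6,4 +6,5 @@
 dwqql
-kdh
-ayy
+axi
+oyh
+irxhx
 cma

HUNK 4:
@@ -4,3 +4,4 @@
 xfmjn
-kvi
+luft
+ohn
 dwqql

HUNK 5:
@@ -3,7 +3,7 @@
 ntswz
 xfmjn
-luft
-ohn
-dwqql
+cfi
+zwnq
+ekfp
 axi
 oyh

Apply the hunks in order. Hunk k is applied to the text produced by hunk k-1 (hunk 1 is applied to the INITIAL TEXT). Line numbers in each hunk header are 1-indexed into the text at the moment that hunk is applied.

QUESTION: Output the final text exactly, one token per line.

Answer: czhqf
cnlv
ntswz
xfmjn
cfi
zwnq
ekfp
axi
oyh
irxhx
cma
lkx
jhocq

Derivation:
Hunk 1: at line 3 remove [itkk] add [xfmjn,kvi,dwqql] -> 13 lines: czhqf cnlv ntswz xfmjn kvi dwqql evdfn guy sjuk ayy cma lkx jhocq
Hunk 2: at line 6 remove [evdfn,guy,sjuk] add [kdh] -> 11 lines: czhqf cnlv ntswz xfmjn kvi dwqql kdh ayy cma lkx jhocq
Hunk 3: at line 6 remove [kdh,ayy] add [axi,oyh,irxhx] -> 12 lines: czhqf cnlv ntswz xfmjn kvi dwqql axi oyh irxhx cma lkx jhocq
Hunk 4: at line 4 remove [kvi] add [luft,ohn] -> 13 lines: czhqf cnlv ntswz xfmjn luft ohn dwqql axi oyh irxhx cma lkx jhocq
Hunk 5: at line 3 remove [luft,ohn,dwqql] add [cfi,zwnq,ekfp] -> 13 lines: czhqf cnlv ntswz xfmjn cfi zwnq ekfp axi oyh irxhx cma lkx jhocq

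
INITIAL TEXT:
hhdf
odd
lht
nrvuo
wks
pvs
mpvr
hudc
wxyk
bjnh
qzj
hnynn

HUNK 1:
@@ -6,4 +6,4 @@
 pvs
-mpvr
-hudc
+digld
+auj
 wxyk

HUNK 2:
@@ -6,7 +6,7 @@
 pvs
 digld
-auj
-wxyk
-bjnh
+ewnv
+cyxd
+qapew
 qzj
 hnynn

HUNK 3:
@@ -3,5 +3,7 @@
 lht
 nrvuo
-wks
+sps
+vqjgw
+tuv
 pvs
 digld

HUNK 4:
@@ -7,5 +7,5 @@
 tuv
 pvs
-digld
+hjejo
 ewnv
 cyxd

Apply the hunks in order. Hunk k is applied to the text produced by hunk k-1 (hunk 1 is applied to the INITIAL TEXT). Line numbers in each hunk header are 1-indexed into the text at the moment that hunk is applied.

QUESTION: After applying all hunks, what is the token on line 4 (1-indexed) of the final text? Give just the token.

Answer: nrvuo

Derivation:
Hunk 1: at line 6 remove [mpvr,hudc] add [digld,auj] -> 12 lines: hhdf odd lht nrvuo wks pvs digld auj wxyk bjnh qzj hnynn
Hunk 2: at line 6 remove [auj,wxyk,bjnh] add [ewnv,cyxd,qapew] -> 12 lines: hhdf odd lht nrvuo wks pvs digld ewnv cyxd qapew qzj hnynn
Hunk 3: at line 3 remove [wks] add [sps,vqjgw,tuv] -> 14 lines: hhdf odd lht nrvuo sps vqjgw tuv pvs digld ewnv cyxd qapew qzj hnynn
Hunk 4: at line 7 remove [digld] add [hjejo] -> 14 lines: hhdf odd lht nrvuo sps vqjgw tuv pvs hjejo ewnv cyxd qapew qzj hnynn
Final line 4: nrvuo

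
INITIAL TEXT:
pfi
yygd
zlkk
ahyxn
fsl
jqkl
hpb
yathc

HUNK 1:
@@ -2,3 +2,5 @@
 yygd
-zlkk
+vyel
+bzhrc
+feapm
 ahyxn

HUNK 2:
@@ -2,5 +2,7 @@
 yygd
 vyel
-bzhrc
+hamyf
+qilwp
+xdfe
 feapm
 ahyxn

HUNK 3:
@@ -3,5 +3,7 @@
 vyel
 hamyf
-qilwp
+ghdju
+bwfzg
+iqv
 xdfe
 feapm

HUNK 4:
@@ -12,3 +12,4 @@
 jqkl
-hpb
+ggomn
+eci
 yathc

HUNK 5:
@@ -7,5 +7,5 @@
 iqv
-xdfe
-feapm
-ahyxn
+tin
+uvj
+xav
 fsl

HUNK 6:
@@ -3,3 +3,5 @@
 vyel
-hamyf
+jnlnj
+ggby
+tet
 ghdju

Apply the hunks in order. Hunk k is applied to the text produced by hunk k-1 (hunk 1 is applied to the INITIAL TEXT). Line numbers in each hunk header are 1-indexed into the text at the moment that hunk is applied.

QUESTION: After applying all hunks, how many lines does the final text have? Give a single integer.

Answer: 17

Derivation:
Hunk 1: at line 2 remove [zlkk] add [vyel,bzhrc,feapm] -> 10 lines: pfi yygd vyel bzhrc feapm ahyxn fsl jqkl hpb yathc
Hunk 2: at line 2 remove [bzhrc] add [hamyf,qilwp,xdfe] -> 12 lines: pfi yygd vyel hamyf qilwp xdfe feapm ahyxn fsl jqkl hpb yathc
Hunk 3: at line 3 remove [qilwp] add [ghdju,bwfzg,iqv] -> 14 lines: pfi yygd vyel hamyf ghdju bwfzg iqv xdfe feapm ahyxn fsl jqkl hpb yathc
Hunk 4: at line 12 remove [hpb] add [ggomn,eci] -> 15 lines: pfi yygd vyel hamyf ghdju bwfzg iqv xdfe feapm ahyxn fsl jqkl ggomn eci yathc
Hunk 5: at line 7 remove [xdfe,feapm,ahyxn] add [tin,uvj,xav] -> 15 lines: pfi yygd vyel hamyf ghdju bwfzg iqv tin uvj xav fsl jqkl ggomn eci yathc
Hunk 6: at line 3 remove [hamyf] add [jnlnj,ggby,tet] -> 17 lines: pfi yygd vyel jnlnj ggby tet ghdju bwfzg iqv tin uvj xav fsl jqkl ggomn eci yathc
Final line count: 17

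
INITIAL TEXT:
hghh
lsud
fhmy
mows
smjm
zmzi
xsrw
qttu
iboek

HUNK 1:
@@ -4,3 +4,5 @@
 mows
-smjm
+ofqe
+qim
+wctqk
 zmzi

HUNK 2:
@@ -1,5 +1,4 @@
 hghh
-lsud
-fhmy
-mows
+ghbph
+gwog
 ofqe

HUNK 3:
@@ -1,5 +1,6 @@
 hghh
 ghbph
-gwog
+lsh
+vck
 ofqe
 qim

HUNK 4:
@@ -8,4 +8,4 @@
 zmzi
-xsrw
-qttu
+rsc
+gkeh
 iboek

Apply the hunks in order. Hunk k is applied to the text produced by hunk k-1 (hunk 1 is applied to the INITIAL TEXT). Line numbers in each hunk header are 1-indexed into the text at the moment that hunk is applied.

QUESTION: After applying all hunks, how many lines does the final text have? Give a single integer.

Answer: 11

Derivation:
Hunk 1: at line 4 remove [smjm] add [ofqe,qim,wctqk] -> 11 lines: hghh lsud fhmy mows ofqe qim wctqk zmzi xsrw qttu iboek
Hunk 2: at line 1 remove [lsud,fhmy,mows] add [ghbph,gwog] -> 10 lines: hghh ghbph gwog ofqe qim wctqk zmzi xsrw qttu iboek
Hunk 3: at line 1 remove [gwog] add [lsh,vck] -> 11 lines: hghh ghbph lsh vck ofqe qim wctqk zmzi xsrw qttu iboek
Hunk 4: at line 8 remove [xsrw,qttu] add [rsc,gkeh] -> 11 lines: hghh ghbph lsh vck ofqe qim wctqk zmzi rsc gkeh iboek
Final line count: 11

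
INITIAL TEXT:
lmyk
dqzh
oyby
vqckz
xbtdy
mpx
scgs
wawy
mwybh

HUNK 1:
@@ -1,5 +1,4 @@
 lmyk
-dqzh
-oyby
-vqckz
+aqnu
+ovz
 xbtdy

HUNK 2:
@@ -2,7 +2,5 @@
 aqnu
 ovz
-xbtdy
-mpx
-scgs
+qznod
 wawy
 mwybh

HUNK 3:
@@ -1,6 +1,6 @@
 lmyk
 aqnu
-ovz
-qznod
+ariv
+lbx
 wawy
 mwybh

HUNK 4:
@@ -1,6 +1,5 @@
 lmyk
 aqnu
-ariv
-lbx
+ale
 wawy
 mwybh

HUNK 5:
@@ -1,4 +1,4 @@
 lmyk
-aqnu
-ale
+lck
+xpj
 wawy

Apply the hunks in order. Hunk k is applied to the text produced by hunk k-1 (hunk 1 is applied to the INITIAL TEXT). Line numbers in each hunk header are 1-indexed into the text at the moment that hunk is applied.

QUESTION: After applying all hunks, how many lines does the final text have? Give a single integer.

Hunk 1: at line 1 remove [dqzh,oyby,vqckz] add [aqnu,ovz] -> 8 lines: lmyk aqnu ovz xbtdy mpx scgs wawy mwybh
Hunk 2: at line 2 remove [xbtdy,mpx,scgs] add [qznod] -> 6 lines: lmyk aqnu ovz qznod wawy mwybh
Hunk 3: at line 1 remove [ovz,qznod] add [ariv,lbx] -> 6 lines: lmyk aqnu ariv lbx wawy mwybh
Hunk 4: at line 1 remove [ariv,lbx] add [ale] -> 5 lines: lmyk aqnu ale wawy mwybh
Hunk 5: at line 1 remove [aqnu,ale] add [lck,xpj] -> 5 lines: lmyk lck xpj wawy mwybh
Final line count: 5

Answer: 5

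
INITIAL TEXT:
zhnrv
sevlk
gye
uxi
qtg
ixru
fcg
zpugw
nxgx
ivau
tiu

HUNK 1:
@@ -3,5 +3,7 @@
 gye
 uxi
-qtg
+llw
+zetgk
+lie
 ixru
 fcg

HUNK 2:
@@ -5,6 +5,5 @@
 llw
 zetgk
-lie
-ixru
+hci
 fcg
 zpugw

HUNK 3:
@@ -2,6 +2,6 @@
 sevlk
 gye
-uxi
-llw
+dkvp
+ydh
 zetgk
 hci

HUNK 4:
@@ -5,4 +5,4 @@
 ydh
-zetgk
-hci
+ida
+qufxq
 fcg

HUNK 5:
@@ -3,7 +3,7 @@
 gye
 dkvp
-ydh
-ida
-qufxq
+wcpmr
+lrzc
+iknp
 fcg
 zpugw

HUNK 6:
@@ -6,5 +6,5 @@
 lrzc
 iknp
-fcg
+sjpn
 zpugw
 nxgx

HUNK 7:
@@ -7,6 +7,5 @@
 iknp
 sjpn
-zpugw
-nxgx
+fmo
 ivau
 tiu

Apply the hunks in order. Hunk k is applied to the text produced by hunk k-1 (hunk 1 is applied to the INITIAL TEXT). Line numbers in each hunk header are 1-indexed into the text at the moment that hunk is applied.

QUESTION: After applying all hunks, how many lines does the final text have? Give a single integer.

Hunk 1: at line 3 remove [qtg] add [llw,zetgk,lie] -> 13 lines: zhnrv sevlk gye uxi llw zetgk lie ixru fcg zpugw nxgx ivau tiu
Hunk 2: at line 5 remove [lie,ixru] add [hci] -> 12 lines: zhnrv sevlk gye uxi llw zetgk hci fcg zpugw nxgx ivau tiu
Hunk 3: at line 2 remove [uxi,llw] add [dkvp,ydh] -> 12 lines: zhnrv sevlk gye dkvp ydh zetgk hci fcg zpugw nxgx ivau tiu
Hunk 4: at line 5 remove [zetgk,hci] add [ida,qufxq] -> 12 lines: zhnrv sevlk gye dkvp ydh ida qufxq fcg zpugw nxgx ivau tiu
Hunk 5: at line 3 remove [ydh,ida,qufxq] add [wcpmr,lrzc,iknp] -> 12 lines: zhnrv sevlk gye dkvp wcpmr lrzc iknp fcg zpugw nxgx ivau tiu
Hunk 6: at line 6 remove [fcg] add [sjpn] -> 12 lines: zhnrv sevlk gye dkvp wcpmr lrzc iknp sjpn zpugw nxgx ivau tiu
Hunk 7: at line 7 remove [zpugw,nxgx] add [fmo] -> 11 lines: zhnrv sevlk gye dkvp wcpmr lrzc iknp sjpn fmo ivau tiu
Final line count: 11

Answer: 11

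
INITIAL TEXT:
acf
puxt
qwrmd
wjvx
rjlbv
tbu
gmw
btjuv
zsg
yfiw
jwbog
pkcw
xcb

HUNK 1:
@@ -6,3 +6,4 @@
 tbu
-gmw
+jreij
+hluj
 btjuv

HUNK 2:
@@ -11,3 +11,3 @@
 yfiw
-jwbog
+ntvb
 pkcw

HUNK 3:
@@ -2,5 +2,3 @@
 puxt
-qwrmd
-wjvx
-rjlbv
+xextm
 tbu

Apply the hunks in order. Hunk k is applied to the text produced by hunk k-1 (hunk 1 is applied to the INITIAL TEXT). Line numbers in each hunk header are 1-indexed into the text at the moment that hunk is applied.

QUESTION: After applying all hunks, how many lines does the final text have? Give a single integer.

Answer: 12

Derivation:
Hunk 1: at line 6 remove [gmw] add [jreij,hluj] -> 14 lines: acf puxt qwrmd wjvx rjlbv tbu jreij hluj btjuv zsg yfiw jwbog pkcw xcb
Hunk 2: at line 11 remove [jwbog] add [ntvb] -> 14 lines: acf puxt qwrmd wjvx rjlbv tbu jreij hluj btjuv zsg yfiw ntvb pkcw xcb
Hunk 3: at line 2 remove [qwrmd,wjvx,rjlbv] add [xextm] -> 12 lines: acf puxt xextm tbu jreij hluj btjuv zsg yfiw ntvb pkcw xcb
Final line count: 12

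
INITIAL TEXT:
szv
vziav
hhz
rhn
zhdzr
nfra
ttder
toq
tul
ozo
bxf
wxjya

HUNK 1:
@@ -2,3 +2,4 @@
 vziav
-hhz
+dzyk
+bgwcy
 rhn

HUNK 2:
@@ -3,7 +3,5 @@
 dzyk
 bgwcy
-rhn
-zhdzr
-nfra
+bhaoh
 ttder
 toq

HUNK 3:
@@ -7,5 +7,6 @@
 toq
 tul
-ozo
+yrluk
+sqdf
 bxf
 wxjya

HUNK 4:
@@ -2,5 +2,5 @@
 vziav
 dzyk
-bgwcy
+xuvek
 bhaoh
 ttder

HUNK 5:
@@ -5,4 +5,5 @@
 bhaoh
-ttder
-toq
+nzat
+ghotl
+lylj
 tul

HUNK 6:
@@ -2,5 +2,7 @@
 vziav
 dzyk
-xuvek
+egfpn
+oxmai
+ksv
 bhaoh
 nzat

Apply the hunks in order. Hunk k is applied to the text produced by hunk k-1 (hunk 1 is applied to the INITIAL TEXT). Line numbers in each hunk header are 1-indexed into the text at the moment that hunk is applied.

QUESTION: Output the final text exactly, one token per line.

Hunk 1: at line 2 remove [hhz] add [dzyk,bgwcy] -> 13 lines: szv vziav dzyk bgwcy rhn zhdzr nfra ttder toq tul ozo bxf wxjya
Hunk 2: at line 3 remove [rhn,zhdzr,nfra] add [bhaoh] -> 11 lines: szv vziav dzyk bgwcy bhaoh ttder toq tul ozo bxf wxjya
Hunk 3: at line 7 remove [ozo] add [yrluk,sqdf] -> 12 lines: szv vziav dzyk bgwcy bhaoh ttder toq tul yrluk sqdf bxf wxjya
Hunk 4: at line 2 remove [bgwcy] add [xuvek] -> 12 lines: szv vziav dzyk xuvek bhaoh ttder toq tul yrluk sqdf bxf wxjya
Hunk 5: at line 5 remove [ttder,toq] add [nzat,ghotl,lylj] -> 13 lines: szv vziav dzyk xuvek bhaoh nzat ghotl lylj tul yrluk sqdf bxf wxjya
Hunk 6: at line 2 remove [xuvek] add [egfpn,oxmai,ksv] -> 15 lines: szv vziav dzyk egfpn oxmai ksv bhaoh nzat ghotl lylj tul yrluk sqdf bxf wxjya

Answer: szv
vziav
dzyk
egfpn
oxmai
ksv
bhaoh
nzat
ghotl
lylj
tul
yrluk
sqdf
bxf
wxjya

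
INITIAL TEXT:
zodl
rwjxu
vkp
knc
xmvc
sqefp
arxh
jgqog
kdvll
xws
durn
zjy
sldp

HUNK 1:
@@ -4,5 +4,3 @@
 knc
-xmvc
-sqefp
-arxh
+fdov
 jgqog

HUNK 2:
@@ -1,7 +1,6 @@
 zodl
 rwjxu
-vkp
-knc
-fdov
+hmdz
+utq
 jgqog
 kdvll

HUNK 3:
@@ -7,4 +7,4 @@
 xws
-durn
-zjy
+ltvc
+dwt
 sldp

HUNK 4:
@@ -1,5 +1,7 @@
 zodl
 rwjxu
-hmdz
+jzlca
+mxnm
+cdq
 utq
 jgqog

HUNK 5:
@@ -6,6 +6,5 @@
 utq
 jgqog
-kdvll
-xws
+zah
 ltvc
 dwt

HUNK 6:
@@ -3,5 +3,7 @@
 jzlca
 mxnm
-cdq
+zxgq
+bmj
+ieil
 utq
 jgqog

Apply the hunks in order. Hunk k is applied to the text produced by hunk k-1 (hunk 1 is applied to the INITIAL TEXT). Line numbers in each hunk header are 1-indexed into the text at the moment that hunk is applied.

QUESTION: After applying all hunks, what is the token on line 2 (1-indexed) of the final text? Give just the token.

Answer: rwjxu

Derivation:
Hunk 1: at line 4 remove [xmvc,sqefp,arxh] add [fdov] -> 11 lines: zodl rwjxu vkp knc fdov jgqog kdvll xws durn zjy sldp
Hunk 2: at line 1 remove [vkp,knc,fdov] add [hmdz,utq] -> 10 lines: zodl rwjxu hmdz utq jgqog kdvll xws durn zjy sldp
Hunk 3: at line 7 remove [durn,zjy] add [ltvc,dwt] -> 10 lines: zodl rwjxu hmdz utq jgqog kdvll xws ltvc dwt sldp
Hunk 4: at line 1 remove [hmdz] add [jzlca,mxnm,cdq] -> 12 lines: zodl rwjxu jzlca mxnm cdq utq jgqog kdvll xws ltvc dwt sldp
Hunk 5: at line 6 remove [kdvll,xws] add [zah] -> 11 lines: zodl rwjxu jzlca mxnm cdq utq jgqog zah ltvc dwt sldp
Hunk 6: at line 3 remove [cdq] add [zxgq,bmj,ieil] -> 13 lines: zodl rwjxu jzlca mxnm zxgq bmj ieil utq jgqog zah ltvc dwt sldp
Final line 2: rwjxu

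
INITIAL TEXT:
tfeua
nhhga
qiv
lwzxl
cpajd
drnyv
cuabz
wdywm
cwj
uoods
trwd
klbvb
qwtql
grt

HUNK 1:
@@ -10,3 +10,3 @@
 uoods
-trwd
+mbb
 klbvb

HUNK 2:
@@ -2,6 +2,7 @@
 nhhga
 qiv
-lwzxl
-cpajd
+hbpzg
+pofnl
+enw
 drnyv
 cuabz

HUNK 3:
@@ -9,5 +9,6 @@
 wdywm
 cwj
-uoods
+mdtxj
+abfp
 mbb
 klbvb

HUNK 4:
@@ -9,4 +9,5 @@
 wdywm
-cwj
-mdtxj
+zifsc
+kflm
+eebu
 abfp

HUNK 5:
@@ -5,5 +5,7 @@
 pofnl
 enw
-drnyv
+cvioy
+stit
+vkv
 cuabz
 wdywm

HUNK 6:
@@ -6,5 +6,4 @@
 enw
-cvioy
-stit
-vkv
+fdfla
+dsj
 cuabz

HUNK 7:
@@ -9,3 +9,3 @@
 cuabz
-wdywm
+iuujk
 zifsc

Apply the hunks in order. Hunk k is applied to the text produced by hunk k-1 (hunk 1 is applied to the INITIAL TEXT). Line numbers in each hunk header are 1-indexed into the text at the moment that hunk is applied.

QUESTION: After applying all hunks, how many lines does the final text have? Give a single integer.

Answer: 18

Derivation:
Hunk 1: at line 10 remove [trwd] add [mbb] -> 14 lines: tfeua nhhga qiv lwzxl cpajd drnyv cuabz wdywm cwj uoods mbb klbvb qwtql grt
Hunk 2: at line 2 remove [lwzxl,cpajd] add [hbpzg,pofnl,enw] -> 15 lines: tfeua nhhga qiv hbpzg pofnl enw drnyv cuabz wdywm cwj uoods mbb klbvb qwtql grt
Hunk 3: at line 9 remove [uoods] add [mdtxj,abfp] -> 16 lines: tfeua nhhga qiv hbpzg pofnl enw drnyv cuabz wdywm cwj mdtxj abfp mbb klbvb qwtql grt
Hunk 4: at line 9 remove [cwj,mdtxj] add [zifsc,kflm,eebu] -> 17 lines: tfeua nhhga qiv hbpzg pofnl enw drnyv cuabz wdywm zifsc kflm eebu abfp mbb klbvb qwtql grt
Hunk 5: at line 5 remove [drnyv] add [cvioy,stit,vkv] -> 19 lines: tfeua nhhga qiv hbpzg pofnl enw cvioy stit vkv cuabz wdywm zifsc kflm eebu abfp mbb klbvb qwtql grt
Hunk 6: at line 6 remove [cvioy,stit,vkv] add [fdfla,dsj] -> 18 lines: tfeua nhhga qiv hbpzg pofnl enw fdfla dsj cuabz wdywm zifsc kflm eebu abfp mbb klbvb qwtql grt
Hunk 7: at line 9 remove [wdywm] add [iuujk] -> 18 lines: tfeua nhhga qiv hbpzg pofnl enw fdfla dsj cuabz iuujk zifsc kflm eebu abfp mbb klbvb qwtql grt
Final line count: 18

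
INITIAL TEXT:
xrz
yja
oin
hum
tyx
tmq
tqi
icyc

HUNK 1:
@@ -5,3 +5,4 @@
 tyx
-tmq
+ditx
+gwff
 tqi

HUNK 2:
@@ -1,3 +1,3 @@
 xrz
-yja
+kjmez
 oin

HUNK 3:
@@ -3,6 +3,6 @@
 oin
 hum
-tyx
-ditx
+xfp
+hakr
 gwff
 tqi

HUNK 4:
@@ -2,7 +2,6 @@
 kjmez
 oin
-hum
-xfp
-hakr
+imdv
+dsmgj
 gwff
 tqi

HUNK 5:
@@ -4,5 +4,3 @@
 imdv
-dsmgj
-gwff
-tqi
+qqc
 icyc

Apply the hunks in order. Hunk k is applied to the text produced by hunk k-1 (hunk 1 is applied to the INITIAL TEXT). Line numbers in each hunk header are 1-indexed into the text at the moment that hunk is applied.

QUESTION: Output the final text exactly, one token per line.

Hunk 1: at line 5 remove [tmq] add [ditx,gwff] -> 9 lines: xrz yja oin hum tyx ditx gwff tqi icyc
Hunk 2: at line 1 remove [yja] add [kjmez] -> 9 lines: xrz kjmez oin hum tyx ditx gwff tqi icyc
Hunk 3: at line 3 remove [tyx,ditx] add [xfp,hakr] -> 9 lines: xrz kjmez oin hum xfp hakr gwff tqi icyc
Hunk 4: at line 2 remove [hum,xfp,hakr] add [imdv,dsmgj] -> 8 lines: xrz kjmez oin imdv dsmgj gwff tqi icyc
Hunk 5: at line 4 remove [dsmgj,gwff,tqi] add [qqc] -> 6 lines: xrz kjmez oin imdv qqc icyc

Answer: xrz
kjmez
oin
imdv
qqc
icyc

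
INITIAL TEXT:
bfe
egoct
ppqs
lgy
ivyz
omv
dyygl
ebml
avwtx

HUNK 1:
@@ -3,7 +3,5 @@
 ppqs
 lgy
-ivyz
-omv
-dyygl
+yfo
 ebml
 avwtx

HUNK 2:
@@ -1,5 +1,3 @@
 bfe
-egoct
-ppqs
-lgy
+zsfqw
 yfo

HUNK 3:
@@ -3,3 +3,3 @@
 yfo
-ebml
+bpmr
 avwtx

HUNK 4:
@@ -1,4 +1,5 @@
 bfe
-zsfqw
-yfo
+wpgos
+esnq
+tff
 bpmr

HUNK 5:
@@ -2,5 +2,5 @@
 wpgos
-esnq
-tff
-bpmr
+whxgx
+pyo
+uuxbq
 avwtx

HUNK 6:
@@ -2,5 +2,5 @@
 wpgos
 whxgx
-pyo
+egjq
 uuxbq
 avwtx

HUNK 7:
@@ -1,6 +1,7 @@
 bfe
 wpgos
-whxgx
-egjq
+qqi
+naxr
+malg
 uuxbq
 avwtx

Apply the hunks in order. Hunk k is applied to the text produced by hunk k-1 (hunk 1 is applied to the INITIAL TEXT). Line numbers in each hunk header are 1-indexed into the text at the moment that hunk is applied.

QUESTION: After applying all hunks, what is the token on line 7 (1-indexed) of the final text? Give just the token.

Hunk 1: at line 3 remove [ivyz,omv,dyygl] add [yfo] -> 7 lines: bfe egoct ppqs lgy yfo ebml avwtx
Hunk 2: at line 1 remove [egoct,ppqs,lgy] add [zsfqw] -> 5 lines: bfe zsfqw yfo ebml avwtx
Hunk 3: at line 3 remove [ebml] add [bpmr] -> 5 lines: bfe zsfqw yfo bpmr avwtx
Hunk 4: at line 1 remove [zsfqw,yfo] add [wpgos,esnq,tff] -> 6 lines: bfe wpgos esnq tff bpmr avwtx
Hunk 5: at line 2 remove [esnq,tff,bpmr] add [whxgx,pyo,uuxbq] -> 6 lines: bfe wpgos whxgx pyo uuxbq avwtx
Hunk 6: at line 2 remove [pyo] add [egjq] -> 6 lines: bfe wpgos whxgx egjq uuxbq avwtx
Hunk 7: at line 1 remove [whxgx,egjq] add [qqi,naxr,malg] -> 7 lines: bfe wpgos qqi naxr malg uuxbq avwtx
Final line 7: avwtx

Answer: avwtx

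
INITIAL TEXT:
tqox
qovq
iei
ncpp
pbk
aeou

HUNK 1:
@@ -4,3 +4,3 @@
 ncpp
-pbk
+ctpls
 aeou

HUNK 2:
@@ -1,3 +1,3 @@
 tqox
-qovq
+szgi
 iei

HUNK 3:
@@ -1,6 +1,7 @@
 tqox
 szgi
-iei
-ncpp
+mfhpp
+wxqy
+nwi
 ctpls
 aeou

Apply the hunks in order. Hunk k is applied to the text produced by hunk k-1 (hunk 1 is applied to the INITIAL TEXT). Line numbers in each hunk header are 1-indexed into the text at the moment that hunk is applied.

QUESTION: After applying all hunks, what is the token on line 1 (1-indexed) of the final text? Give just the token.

Answer: tqox

Derivation:
Hunk 1: at line 4 remove [pbk] add [ctpls] -> 6 lines: tqox qovq iei ncpp ctpls aeou
Hunk 2: at line 1 remove [qovq] add [szgi] -> 6 lines: tqox szgi iei ncpp ctpls aeou
Hunk 3: at line 1 remove [iei,ncpp] add [mfhpp,wxqy,nwi] -> 7 lines: tqox szgi mfhpp wxqy nwi ctpls aeou
Final line 1: tqox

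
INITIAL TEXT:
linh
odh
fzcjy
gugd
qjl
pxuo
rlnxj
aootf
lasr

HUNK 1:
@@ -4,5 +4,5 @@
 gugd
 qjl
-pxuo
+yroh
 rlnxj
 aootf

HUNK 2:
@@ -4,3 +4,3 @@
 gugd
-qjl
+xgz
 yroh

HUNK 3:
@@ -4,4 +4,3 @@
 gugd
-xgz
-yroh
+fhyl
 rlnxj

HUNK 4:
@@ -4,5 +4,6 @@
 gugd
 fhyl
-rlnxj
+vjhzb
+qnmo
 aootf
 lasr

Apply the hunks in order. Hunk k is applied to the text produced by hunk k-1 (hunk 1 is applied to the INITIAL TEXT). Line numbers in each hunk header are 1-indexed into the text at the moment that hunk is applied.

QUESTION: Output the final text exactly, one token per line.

Answer: linh
odh
fzcjy
gugd
fhyl
vjhzb
qnmo
aootf
lasr

Derivation:
Hunk 1: at line 4 remove [pxuo] add [yroh] -> 9 lines: linh odh fzcjy gugd qjl yroh rlnxj aootf lasr
Hunk 2: at line 4 remove [qjl] add [xgz] -> 9 lines: linh odh fzcjy gugd xgz yroh rlnxj aootf lasr
Hunk 3: at line 4 remove [xgz,yroh] add [fhyl] -> 8 lines: linh odh fzcjy gugd fhyl rlnxj aootf lasr
Hunk 4: at line 4 remove [rlnxj] add [vjhzb,qnmo] -> 9 lines: linh odh fzcjy gugd fhyl vjhzb qnmo aootf lasr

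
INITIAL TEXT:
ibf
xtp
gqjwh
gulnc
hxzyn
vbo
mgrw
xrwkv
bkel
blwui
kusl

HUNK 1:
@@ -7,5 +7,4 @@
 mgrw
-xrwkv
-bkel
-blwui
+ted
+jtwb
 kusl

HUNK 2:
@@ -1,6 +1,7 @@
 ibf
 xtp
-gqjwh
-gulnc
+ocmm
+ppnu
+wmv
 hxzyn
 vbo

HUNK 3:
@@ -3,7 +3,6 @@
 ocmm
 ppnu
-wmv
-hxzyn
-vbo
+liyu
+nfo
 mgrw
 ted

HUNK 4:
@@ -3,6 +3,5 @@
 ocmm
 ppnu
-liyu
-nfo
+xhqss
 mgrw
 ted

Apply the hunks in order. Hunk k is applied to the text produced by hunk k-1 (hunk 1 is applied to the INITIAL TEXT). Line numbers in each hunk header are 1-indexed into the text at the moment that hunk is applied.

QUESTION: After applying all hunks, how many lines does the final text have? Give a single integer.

Answer: 9

Derivation:
Hunk 1: at line 7 remove [xrwkv,bkel,blwui] add [ted,jtwb] -> 10 lines: ibf xtp gqjwh gulnc hxzyn vbo mgrw ted jtwb kusl
Hunk 2: at line 1 remove [gqjwh,gulnc] add [ocmm,ppnu,wmv] -> 11 lines: ibf xtp ocmm ppnu wmv hxzyn vbo mgrw ted jtwb kusl
Hunk 3: at line 3 remove [wmv,hxzyn,vbo] add [liyu,nfo] -> 10 lines: ibf xtp ocmm ppnu liyu nfo mgrw ted jtwb kusl
Hunk 4: at line 3 remove [liyu,nfo] add [xhqss] -> 9 lines: ibf xtp ocmm ppnu xhqss mgrw ted jtwb kusl
Final line count: 9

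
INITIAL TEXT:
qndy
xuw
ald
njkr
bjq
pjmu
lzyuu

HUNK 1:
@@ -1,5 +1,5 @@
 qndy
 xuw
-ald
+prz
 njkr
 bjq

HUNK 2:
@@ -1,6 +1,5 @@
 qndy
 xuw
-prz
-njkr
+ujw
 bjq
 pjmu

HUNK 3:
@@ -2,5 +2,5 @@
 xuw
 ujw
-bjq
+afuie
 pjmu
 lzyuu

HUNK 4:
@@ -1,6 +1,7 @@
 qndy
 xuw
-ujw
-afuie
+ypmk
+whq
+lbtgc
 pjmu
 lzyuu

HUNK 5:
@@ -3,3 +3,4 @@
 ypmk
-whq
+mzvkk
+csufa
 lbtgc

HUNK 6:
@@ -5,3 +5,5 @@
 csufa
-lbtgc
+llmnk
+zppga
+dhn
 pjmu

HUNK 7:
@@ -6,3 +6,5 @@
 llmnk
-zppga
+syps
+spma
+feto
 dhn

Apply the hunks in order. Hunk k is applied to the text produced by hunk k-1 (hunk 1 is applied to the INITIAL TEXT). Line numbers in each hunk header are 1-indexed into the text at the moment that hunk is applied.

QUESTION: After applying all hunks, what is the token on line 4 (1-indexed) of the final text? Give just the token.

Hunk 1: at line 1 remove [ald] add [prz] -> 7 lines: qndy xuw prz njkr bjq pjmu lzyuu
Hunk 2: at line 1 remove [prz,njkr] add [ujw] -> 6 lines: qndy xuw ujw bjq pjmu lzyuu
Hunk 3: at line 2 remove [bjq] add [afuie] -> 6 lines: qndy xuw ujw afuie pjmu lzyuu
Hunk 4: at line 1 remove [ujw,afuie] add [ypmk,whq,lbtgc] -> 7 lines: qndy xuw ypmk whq lbtgc pjmu lzyuu
Hunk 5: at line 3 remove [whq] add [mzvkk,csufa] -> 8 lines: qndy xuw ypmk mzvkk csufa lbtgc pjmu lzyuu
Hunk 6: at line 5 remove [lbtgc] add [llmnk,zppga,dhn] -> 10 lines: qndy xuw ypmk mzvkk csufa llmnk zppga dhn pjmu lzyuu
Hunk 7: at line 6 remove [zppga] add [syps,spma,feto] -> 12 lines: qndy xuw ypmk mzvkk csufa llmnk syps spma feto dhn pjmu lzyuu
Final line 4: mzvkk

Answer: mzvkk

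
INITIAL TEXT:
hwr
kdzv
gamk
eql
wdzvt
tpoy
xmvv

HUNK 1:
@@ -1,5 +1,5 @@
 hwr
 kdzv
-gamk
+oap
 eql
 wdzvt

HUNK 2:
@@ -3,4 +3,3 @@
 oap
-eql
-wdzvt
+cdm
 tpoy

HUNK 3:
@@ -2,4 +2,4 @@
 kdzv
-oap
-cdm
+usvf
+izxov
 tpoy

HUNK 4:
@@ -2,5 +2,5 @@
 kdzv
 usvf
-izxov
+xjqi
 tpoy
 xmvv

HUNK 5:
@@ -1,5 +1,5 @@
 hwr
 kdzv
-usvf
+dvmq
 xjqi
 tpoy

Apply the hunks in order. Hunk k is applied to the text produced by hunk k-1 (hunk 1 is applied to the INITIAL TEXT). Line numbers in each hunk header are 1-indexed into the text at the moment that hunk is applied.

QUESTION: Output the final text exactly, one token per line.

Answer: hwr
kdzv
dvmq
xjqi
tpoy
xmvv

Derivation:
Hunk 1: at line 1 remove [gamk] add [oap] -> 7 lines: hwr kdzv oap eql wdzvt tpoy xmvv
Hunk 2: at line 3 remove [eql,wdzvt] add [cdm] -> 6 lines: hwr kdzv oap cdm tpoy xmvv
Hunk 3: at line 2 remove [oap,cdm] add [usvf,izxov] -> 6 lines: hwr kdzv usvf izxov tpoy xmvv
Hunk 4: at line 2 remove [izxov] add [xjqi] -> 6 lines: hwr kdzv usvf xjqi tpoy xmvv
Hunk 5: at line 1 remove [usvf] add [dvmq] -> 6 lines: hwr kdzv dvmq xjqi tpoy xmvv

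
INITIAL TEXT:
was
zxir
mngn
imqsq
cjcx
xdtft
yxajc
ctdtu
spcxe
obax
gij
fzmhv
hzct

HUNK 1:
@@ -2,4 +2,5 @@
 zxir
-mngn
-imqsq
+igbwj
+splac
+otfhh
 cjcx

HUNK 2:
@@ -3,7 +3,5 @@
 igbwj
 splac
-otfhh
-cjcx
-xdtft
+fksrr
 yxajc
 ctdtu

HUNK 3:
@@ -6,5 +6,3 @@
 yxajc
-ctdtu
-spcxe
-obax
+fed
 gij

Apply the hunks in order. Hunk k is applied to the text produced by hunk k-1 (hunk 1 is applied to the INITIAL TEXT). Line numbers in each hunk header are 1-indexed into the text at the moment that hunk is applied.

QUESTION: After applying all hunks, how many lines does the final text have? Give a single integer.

Hunk 1: at line 2 remove [mngn,imqsq] add [igbwj,splac,otfhh] -> 14 lines: was zxir igbwj splac otfhh cjcx xdtft yxajc ctdtu spcxe obax gij fzmhv hzct
Hunk 2: at line 3 remove [otfhh,cjcx,xdtft] add [fksrr] -> 12 lines: was zxir igbwj splac fksrr yxajc ctdtu spcxe obax gij fzmhv hzct
Hunk 3: at line 6 remove [ctdtu,spcxe,obax] add [fed] -> 10 lines: was zxir igbwj splac fksrr yxajc fed gij fzmhv hzct
Final line count: 10

Answer: 10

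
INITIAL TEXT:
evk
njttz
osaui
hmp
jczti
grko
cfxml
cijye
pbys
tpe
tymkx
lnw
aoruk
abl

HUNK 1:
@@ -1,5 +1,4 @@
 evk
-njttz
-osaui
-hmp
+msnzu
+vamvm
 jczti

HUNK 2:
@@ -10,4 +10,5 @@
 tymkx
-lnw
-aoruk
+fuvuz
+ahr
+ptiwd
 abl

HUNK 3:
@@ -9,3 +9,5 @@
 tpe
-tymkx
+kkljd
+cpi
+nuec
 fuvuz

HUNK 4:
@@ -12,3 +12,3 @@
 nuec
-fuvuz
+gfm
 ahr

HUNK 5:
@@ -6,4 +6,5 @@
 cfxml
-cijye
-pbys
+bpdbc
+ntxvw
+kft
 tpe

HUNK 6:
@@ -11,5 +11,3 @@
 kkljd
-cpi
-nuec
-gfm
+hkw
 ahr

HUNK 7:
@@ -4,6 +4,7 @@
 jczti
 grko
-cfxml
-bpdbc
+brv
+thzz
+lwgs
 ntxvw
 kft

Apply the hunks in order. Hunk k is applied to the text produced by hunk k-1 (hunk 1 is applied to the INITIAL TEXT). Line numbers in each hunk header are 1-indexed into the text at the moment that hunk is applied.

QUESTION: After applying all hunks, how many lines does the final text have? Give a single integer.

Hunk 1: at line 1 remove [njttz,osaui,hmp] add [msnzu,vamvm] -> 13 lines: evk msnzu vamvm jczti grko cfxml cijye pbys tpe tymkx lnw aoruk abl
Hunk 2: at line 10 remove [lnw,aoruk] add [fuvuz,ahr,ptiwd] -> 14 lines: evk msnzu vamvm jczti grko cfxml cijye pbys tpe tymkx fuvuz ahr ptiwd abl
Hunk 3: at line 9 remove [tymkx] add [kkljd,cpi,nuec] -> 16 lines: evk msnzu vamvm jczti grko cfxml cijye pbys tpe kkljd cpi nuec fuvuz ahr ptiwd abl
Hunk 4: at line 12 remove [fuvuz] add [gfm] -> 16 lines: evk msnzu vamvm jczti grko cfxml cijye pbys tpe kkljd cpi nuec gfm ahr ptiwd abl
Hunk 5: at line 6 remove [cijye,pbys] add [bpdbc,ntxvw,kft] -> 17 lines: evk msnzu vamvm jczti grko cfxml bpdbc ntxvw kft tpe kkljd cpi nuec gfm ahr ptiwd abl
Hunk 6: at line 11 remove [cpi,nuec,gfm] add [hkw] -> 15 lines: evk msnzu vamvm jczti grko cfxml bpdbc ntxvw kft tpe kkljd hkw ahr ptiwd abl
Hunk 7: at line 4 remove [cfxml,bpdbc] add [brv,thzz,lwgs] -> 16 lines: evk msnzu vamvm jczti grko brv thzz lwgs ntxvw kft tpe kkljd hkw ahr ptiwd abl
Final line count: 16

Answer: 16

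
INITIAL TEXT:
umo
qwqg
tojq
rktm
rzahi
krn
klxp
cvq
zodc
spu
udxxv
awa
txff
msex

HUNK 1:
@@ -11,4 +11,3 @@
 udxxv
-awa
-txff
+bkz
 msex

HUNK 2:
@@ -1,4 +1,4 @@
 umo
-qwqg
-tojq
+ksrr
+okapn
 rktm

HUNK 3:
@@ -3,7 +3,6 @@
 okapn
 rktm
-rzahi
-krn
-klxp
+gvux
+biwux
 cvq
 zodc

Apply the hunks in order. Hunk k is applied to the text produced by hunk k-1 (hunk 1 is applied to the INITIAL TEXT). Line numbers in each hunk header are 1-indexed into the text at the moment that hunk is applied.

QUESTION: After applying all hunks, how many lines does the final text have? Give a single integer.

Hunk 1: at line 11 remove [awa,txff] add [bkz] -> 13 lines: umo qwqg tojq rktm rzahi krn klxp cvq zodc spu udxxv bkz msex
Hunk 2: at line 1 remove [qwqg,tojq] add [ksrr,okapn] -> 13 lines: umo ksrr okapn rktm rzahi krn klxp cvq zodc spu udxxv bkz msex
Hunk 3: at line 3 remove [rzahi,krn,klxp] add [gvux,biwux] -> 12 lines: umo ksrr okapn rktm gvux biwux cvq zodc spu udxxv bkz msex
Final line count: 12

Answer: 12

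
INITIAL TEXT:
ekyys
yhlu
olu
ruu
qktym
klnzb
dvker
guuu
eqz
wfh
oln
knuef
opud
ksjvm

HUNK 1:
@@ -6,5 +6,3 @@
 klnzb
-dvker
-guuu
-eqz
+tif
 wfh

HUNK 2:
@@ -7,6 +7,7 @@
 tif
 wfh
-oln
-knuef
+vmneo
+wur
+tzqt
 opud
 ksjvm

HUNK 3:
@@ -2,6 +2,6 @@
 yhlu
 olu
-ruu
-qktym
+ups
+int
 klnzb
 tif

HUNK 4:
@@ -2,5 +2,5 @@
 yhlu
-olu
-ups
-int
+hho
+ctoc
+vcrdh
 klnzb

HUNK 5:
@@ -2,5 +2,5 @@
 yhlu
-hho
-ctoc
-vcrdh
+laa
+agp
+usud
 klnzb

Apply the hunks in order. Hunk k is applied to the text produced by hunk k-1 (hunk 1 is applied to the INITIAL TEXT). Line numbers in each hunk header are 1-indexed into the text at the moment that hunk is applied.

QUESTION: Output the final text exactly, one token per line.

Hunk 1: at line 6 remove [dvker,guuu,eqz] add [tif] -> 12 lines: ekyys yhlu olu ruu qktym klnzb tif wfh oln knuef opud ksjvm
Hunk 2: at line 7 remove [oln,knuef] add [vmneo,wur,tzqt] -> 13 lines: ekyys yhlu olu ruu qktym klnzb tif wfh vmneo wur tzqt opud ksjvm
Hunk 3: at line 2 remove [ruu,qktym] add [ups,int] -> 13 lines: ekyys yhlu olu ups int klnzb tif wfh vmneo wur tzqt opud ksjvm
Hunk 4: at line 2 remove [olu,ups,int] add [hho,ctoc,vcrdh] -> 13 lines: ekyys yhlu hho ctoc vcrdh klnzb tif wfh vmneo wur tzqt opud ksjvm
Hunk 5: at line 2 remove [hho,ctoc,vcrdh] add [laa,agp,usud] -> 13 lines: ekyys yhlu laa agp usud klnzb tif wfh vmneo wur tzqt opud ksjvm

Answer: ekyys
yhlu
laa
agp
usud
klnzb
tif
wfh
vmneo
wur
tzqt
opud
ksjvm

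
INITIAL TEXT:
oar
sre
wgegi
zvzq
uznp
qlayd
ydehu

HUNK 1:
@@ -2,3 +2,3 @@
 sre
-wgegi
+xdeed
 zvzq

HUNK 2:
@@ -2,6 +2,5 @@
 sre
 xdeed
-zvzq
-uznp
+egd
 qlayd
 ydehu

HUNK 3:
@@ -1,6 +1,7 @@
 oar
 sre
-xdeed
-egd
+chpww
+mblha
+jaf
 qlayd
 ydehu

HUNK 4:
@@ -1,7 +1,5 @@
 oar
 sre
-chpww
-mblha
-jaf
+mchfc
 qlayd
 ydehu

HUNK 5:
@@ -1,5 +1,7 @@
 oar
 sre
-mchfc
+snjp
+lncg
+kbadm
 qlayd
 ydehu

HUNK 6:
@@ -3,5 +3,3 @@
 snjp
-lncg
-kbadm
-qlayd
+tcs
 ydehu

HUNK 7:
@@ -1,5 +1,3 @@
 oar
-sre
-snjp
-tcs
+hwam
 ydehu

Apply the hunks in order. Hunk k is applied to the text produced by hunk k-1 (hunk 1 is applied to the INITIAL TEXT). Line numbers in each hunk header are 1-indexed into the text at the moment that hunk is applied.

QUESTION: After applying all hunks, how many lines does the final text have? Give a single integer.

Hunk 1: at line 2 remove [wgegi] add [xdeed] -> 7 lines: oar sre xdeed zvzq uznp qlayd ydehu
Hunk 2: at line 2 remove [zvzq,uznp] add [egd] -> 6 lines: oar sre xdeed egd qlayd ydehu
Hunk 3: at line 1 remove [xdeed,egd] add [chpww,mblha,jaf] -> 7 lines: oar sre chpww mblha jaf qlayd ydehu
Hunk 4: at line 1 remove [chpww,mblha,jaf] add [mchfc] -> 5 lines: oar sre mchfc qlayd ydehu
Hunk 5: at line 1 remove [mchfc] add [snjp,lncg,kbadm] -> 7 lines: oar sre snjp lncg kbadm qlayd ydehu
Hunk 6: at line 3 remove [lncg,kbadm,qlayd] add [tcs] -> 5 lines: oar sre snjp tcs ydehu
Hunk 7: at line 1 remove [sre,snjp,tcs] add [hwam] -> 3 lines: oar hwam ydehu
Final line count: 3

Answer: 3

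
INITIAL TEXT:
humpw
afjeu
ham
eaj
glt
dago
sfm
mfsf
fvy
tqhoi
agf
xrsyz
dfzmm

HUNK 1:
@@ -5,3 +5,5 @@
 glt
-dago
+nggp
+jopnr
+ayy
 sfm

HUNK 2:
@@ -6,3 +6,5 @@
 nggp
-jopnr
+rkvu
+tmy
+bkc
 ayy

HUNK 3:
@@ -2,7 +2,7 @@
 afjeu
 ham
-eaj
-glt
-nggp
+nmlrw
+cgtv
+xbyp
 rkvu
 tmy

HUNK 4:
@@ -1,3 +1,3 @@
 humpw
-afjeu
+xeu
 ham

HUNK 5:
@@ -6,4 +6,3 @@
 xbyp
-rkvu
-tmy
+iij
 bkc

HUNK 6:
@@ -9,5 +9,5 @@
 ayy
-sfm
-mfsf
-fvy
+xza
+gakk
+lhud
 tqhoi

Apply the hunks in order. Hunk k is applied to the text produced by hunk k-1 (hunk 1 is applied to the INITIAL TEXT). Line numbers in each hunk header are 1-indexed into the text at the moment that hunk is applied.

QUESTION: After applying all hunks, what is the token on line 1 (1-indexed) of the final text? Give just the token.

Answer: humpw

Derivation:
Hunk 1: at line 5 remove [dago] add [nggp,jopnr,ayy] -> 15 lines: humpw afjeu ham eaj glt nggp jopnr ayy sfm mfsf fvy tqhoi agf xrsyz dfzmm
Hunk 2: at line 6 remove [jopnr] add [rkvu,tmy,bkc] -> 17 lines: humpw afjeu ham eaj glt nggp rkvu tmy bkc ayy sfm mfsf fvy tqhoi agf xrsyz dfzmm
Hunk 3: at line 2 remove [eaj,glt,nggp] add [nmlrw,cgtv,xbyp] -> 17 lines: humpw afjeu ham nmlrw cgtv xbyp rkvu tmy bkc ayy sfm mfsf fvy tqhoi agf xrsyz dfzmm
Hunk 4: at line 1 remove [afjeu] add [xeu] -> 17 lines: humpw xeu ham nmlrw cgtv xbyp rkvu tmy bkc ayy sfm mfsf fvy tqhoi agf xrsyz dfzmm
Hunk 5: at line 6 remove [rkvu,tmy] add [iij] -> 16 lines: humpw xeu ham nmlrw cgtv xbyp iij bkc ayy sfm mfsf fvy tqhoi agf xrsyz dfzmm
Hunk 6: at line 9 remove [sfm,mfsf,fvy] add [xza,gakk,lhud] -> 16 lines: humpw xeu ham nmlrw cgtv xbyp iij bkc ayy xza gakk lhud tqhoi agf xrsyz dfzmm
Final line 1: humpw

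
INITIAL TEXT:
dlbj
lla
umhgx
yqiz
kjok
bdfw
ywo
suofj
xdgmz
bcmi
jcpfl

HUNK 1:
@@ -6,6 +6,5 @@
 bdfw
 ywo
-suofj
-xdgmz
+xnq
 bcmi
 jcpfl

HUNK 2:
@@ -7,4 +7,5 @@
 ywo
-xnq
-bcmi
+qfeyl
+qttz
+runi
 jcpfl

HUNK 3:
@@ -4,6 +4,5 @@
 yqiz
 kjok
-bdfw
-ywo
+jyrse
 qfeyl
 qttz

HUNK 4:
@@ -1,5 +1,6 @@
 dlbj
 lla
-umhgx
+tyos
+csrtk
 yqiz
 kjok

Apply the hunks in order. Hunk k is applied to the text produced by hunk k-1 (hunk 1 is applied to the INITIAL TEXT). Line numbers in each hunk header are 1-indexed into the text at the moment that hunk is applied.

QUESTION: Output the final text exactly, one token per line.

Answer: dlbj
lla
tyos
csrtk
yqiz
kjok
jyrse
qfeyl
qttz
runi
jcpfl

Derivation:
Hunk 1: at line 6 remove [suofj,xdgmz] add [xnq] -> 10 lines: dlbj lla umhgx yqiz kjok bdfw ywo xnq bcmi jcpfl
Hunk 2: at line 7 remove [xnq,bcmi] add [qfeyl,qttz,runi] -> 11 lines: dlbj lla umhgx yqiz kjok bdfw ywo qfeyl qttz runi jcpfl
Hunk 3: at line 4 remove [bdfw,ywo] add [jyrse] -> 10 lines: dlbj lla umhgx yqiz kjok jyrse qfeyl qttz runi jcpfl
Hunk 4: at line 1 remove [umhgx] add [tyos,csrtk] -> 11 lines: dlbj lla tyos csrtk yqiz kjok jyrse qfeyl qttz runi jcpfl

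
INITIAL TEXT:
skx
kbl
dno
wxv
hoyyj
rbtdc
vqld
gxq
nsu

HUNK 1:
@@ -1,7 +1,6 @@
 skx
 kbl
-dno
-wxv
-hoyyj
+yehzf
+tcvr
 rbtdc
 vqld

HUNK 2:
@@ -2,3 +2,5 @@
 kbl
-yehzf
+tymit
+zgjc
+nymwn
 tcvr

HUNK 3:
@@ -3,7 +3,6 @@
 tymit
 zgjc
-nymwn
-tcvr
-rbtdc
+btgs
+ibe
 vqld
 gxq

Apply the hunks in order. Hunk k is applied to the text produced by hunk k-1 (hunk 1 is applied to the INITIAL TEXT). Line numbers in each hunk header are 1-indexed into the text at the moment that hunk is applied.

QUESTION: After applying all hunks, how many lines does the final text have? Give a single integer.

Answer: 9

Derivation:
Hunk 1: at line 1 remove [dno,wxv,hoyyj] add [yehzf,tcvr] -> 8 lines: skx kbl yehzf tcvr rbtdc vqld gxq nsu
Hunk 2: at line 2 remove [yehzf] add [tymit,zgjc,nymwn] -> 10 lines: skx kbl tymit zgjc nymwn tcvr rbtdc vqld gxq nsu
Hunk 3: at line 3 remove [nymwn,tcvr,rbtdc] add [btgs,ibe] -> 9 lines: skx kbl tymit zgjc btgs ibe vqld gxq nsu
Final line count: 9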